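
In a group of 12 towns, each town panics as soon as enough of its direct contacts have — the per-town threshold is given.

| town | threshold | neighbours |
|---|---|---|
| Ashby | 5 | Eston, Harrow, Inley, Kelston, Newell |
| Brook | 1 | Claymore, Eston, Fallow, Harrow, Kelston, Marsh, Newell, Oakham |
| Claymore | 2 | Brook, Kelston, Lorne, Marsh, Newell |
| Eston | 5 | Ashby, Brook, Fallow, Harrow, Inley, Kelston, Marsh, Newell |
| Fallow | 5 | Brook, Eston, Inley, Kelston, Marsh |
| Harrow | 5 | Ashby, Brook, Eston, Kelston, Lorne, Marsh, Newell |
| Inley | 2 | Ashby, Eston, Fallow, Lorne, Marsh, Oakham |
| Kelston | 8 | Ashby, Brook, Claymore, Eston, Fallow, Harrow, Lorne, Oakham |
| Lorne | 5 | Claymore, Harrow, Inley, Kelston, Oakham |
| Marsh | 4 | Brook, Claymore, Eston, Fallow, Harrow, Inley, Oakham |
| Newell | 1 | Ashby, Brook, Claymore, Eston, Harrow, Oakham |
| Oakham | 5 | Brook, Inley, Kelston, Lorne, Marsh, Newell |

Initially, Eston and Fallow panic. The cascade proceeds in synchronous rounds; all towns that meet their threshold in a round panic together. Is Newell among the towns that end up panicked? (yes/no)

yes

Round 1 — Eston, Fallow panic (initial).
Round 2 — checking thresholds:
  Ashby: 1 of 5 neighbours < 5, not yet.
  Brook: 2 of 8 neighbours ≥ 1, panics.
  Harrow: 1 of 7 neighbours < 5, not yet.
  Inley: 2 of 6 neighbours ≥ 2, panics.
  Kelston: 2 of 8 neighbours < 8, not yet.
  Marsh: 2 of 7 neighbours < 4, not yet.
  Newell: 1 of 6 neighbours ≥ 1, panics.
Round 3 — checking thresholds:
  Ashby: 3 of 5 neighbours < 5, not yet.
  Claymore: 2 of 5 neighbours ≥ 2, panics.
  Harrow: 3 of 7 neighbours < 5, not yet.
  Kelston: 3 of 8 neighbours < 8, not yet.
  Lorne: 1 of 5 neighbours < 5, not yet.
  Marsh: 4 of 7 neighbours ≥ 4, panics.
  Oakham: 3 of 6 neighbours < 5, not yet.
Round 4 — no new panics; cascade stops.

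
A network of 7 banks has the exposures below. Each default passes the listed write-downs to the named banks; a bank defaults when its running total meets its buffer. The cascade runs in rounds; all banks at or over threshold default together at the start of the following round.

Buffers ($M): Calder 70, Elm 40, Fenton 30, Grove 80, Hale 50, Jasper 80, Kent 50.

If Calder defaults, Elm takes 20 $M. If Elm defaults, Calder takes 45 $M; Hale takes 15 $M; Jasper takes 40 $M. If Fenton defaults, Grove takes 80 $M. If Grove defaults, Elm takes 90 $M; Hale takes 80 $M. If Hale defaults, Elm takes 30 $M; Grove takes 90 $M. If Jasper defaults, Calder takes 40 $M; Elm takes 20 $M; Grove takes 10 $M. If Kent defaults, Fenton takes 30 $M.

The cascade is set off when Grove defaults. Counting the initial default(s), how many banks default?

3

Round 1 — Grove defaults (initial).
  Elm: +90 → 90 ≥ 40
  Hale: +80 → 80 ≥ 50
Round 2 — Elm, Hale default.
  Calder: +45 → 45 < 70
  Jasper: +40 → 40 < 80
No further defaults.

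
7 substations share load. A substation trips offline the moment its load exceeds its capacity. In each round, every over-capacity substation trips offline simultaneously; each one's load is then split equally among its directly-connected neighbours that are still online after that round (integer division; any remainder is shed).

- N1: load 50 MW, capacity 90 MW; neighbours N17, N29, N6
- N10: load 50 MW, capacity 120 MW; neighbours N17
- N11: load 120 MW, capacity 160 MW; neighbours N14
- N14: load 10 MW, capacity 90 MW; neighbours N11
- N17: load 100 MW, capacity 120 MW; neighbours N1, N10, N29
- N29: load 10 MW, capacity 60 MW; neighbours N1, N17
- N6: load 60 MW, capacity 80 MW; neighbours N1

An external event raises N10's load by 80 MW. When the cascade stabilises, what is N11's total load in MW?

Round 1 — N10 at 130 > 120. N10 trips offline.
  N10 sheds 130 MW to N17: 130 each.
    N17: 100+130 = 230 > 120
Round 2 — N17 trips offline.
  N17 sheds 230 MW to N1, N29: 115 each.
    N1: 50+115 = 165 > 90
    N29: 10+115 = 125 > 60
Round 3 — N1, N29 trip offline.
  N1 sheds 165 MW to N6: 165 each.
    N6: 60+165 = 225 > 80
  N29 sheds 125 MW: no online neighbours, lost.
Round 4 — N6 trips offline.
  N6 sheds 225 MW: no online neighbours, lost.
No further trips.

120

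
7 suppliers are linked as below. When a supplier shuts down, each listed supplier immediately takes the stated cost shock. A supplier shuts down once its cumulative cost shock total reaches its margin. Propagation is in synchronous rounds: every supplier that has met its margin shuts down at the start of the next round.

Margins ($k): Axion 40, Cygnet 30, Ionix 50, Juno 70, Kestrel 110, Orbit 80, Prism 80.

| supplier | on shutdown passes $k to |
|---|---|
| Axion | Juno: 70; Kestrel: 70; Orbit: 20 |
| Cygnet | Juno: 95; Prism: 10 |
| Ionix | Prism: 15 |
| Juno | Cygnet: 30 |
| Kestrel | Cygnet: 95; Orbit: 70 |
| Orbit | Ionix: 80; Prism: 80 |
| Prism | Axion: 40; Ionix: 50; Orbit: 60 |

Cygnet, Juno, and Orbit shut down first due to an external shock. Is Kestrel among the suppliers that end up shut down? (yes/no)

no

Round 1 — Cygnet, Juno, Orbit shut down (initial).
  Ionix: +80 → 80 ≥ 50
  Prism: +10+80 → 90 ≥ 80
Round 2 — Ionix, Prism shut down.
  Axion: +40 → 40 ≥ 40
Round 3 — Axion shuts down.
  Kestrel: +70 → 70 < 110
No further shutdowns.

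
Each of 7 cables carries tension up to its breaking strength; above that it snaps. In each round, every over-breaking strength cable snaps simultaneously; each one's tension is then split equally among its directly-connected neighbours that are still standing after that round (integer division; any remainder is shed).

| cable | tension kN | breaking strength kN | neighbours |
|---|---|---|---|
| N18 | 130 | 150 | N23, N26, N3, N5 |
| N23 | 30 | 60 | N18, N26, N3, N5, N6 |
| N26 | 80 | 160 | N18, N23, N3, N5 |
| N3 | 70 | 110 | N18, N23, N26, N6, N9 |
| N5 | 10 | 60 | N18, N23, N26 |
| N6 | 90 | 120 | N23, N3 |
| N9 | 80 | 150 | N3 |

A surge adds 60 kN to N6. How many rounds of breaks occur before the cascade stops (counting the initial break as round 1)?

4

Round 1 — N6 at 150 > 120. N6 snaps.
  N6 sheds 150 kN to N23, N3: 75 each.
    N23: 30+75 = 105 > 60
    N3: 70+75 = 145 > 110
Round 2 — N23, N3 snap.
  N23 sheds 105 kN to N18, N26, N5: 35 each.
    N18: 130+35 = 165 > 150
    N26: 80+35 = 115 ≤ 160
    N5: 10+35 = 45 ≤ 60
  N3 sheds 145 kN to N18, N26, N9: 48 each (1 lost).
    N18: 165+48 = 213 > 150
    N26: 115+48 = 163 > 160
    N9: 80+48 = 128 ≤ 150
Round 3 — N18, N26 snap.
  N18 sheds 213 kN to N5: 213 each.
    N5: 45+213 = 258 > 60
  N26 sheds 163 kN to N5: 163 each.
    N5: 258+163 = 421 > 60
Round 4 — N5 snaps.
  N5 sheds 421 kN: no online neighbours, lost.
No further breaks.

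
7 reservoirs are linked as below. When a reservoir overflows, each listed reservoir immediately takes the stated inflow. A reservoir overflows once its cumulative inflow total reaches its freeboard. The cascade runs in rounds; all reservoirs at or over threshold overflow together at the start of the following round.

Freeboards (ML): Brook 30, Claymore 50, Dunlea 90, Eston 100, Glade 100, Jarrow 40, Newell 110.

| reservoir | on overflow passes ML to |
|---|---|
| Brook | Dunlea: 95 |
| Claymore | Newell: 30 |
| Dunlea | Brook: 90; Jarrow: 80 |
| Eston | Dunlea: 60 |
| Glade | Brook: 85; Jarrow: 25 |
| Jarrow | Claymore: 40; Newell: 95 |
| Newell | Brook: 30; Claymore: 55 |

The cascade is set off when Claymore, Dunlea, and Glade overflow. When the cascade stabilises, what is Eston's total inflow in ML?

Round 1 — Claymore, Dunlea, Glade overflow (initial).
  Brook: +90+85 → 175 ≥ 30
  Jarrow: +80+25 → 105 ≥ 40
  Newell: +30 → 30 < 110
Round 2 — Brook, Jarrow overflow.
  Newell: +95 → 125 ≥ 110
Round 3 — Newell overflows.
No further overflows.

0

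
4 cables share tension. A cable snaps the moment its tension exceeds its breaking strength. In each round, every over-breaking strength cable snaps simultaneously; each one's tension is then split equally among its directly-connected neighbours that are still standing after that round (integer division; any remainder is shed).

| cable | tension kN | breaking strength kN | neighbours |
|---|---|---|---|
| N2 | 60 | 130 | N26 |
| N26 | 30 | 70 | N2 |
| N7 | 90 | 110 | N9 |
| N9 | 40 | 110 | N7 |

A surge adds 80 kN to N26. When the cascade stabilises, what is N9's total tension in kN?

Round 1 — N26 at 110 > 70. N26 snaps.
  N26 sheds 110 kN to N2: 110 each.
    N2: 60+110 = 170 > 130
Round 2 — N2 snaps.
  N2 sheds 170 kN: no online neighbours, lost.
No further breaks.

40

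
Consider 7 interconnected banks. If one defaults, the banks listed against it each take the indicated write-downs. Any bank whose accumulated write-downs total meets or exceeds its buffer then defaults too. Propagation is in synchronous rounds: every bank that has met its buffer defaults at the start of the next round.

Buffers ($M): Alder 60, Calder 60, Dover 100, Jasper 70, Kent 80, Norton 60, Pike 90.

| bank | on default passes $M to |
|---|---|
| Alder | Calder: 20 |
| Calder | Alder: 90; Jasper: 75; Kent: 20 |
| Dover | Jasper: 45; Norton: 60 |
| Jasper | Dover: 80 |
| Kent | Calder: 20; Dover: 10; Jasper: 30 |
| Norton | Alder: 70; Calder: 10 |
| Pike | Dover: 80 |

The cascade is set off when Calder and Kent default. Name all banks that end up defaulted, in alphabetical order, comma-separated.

Alder, Calder, Jasper, Kent

Round 1 — Calder, Kent default (initial).
  Alder: +90 → 90 ≥ 60
  Dover: +10 → 10 < 100
  Jasper: +75+30 → 105 ≥ 70
Round 2 — Alder, Jasper default.
  Dover: +80 → 90 < 100
No further defaults.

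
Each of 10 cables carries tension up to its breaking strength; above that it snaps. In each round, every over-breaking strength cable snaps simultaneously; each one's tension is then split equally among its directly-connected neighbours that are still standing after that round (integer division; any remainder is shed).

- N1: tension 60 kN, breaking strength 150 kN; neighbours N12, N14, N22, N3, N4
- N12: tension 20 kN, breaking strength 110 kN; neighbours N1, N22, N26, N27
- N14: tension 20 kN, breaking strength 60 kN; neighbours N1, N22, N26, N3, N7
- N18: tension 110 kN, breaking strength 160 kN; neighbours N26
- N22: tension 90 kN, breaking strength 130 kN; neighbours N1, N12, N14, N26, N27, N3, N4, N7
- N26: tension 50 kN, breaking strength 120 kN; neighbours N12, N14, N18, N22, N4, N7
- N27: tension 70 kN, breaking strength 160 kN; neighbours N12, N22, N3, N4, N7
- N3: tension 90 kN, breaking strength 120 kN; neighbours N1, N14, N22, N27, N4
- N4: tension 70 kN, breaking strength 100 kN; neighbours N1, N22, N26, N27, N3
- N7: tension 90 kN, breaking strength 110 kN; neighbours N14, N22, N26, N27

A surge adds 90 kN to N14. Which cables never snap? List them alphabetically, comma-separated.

Round 1 — N14 at 110 > 60. N14 snaps.
  N14 sheds 110 kN to N1, N22, N26, N3, N7: 22 each.
    N1: 60+22 = 82 ≤ 150
    N22: 90+22 = 112 ≤ 130
    N26: 50+22 = 72 ≤ 120
    N3: 90+22 = 112 ≤ 120
    N7: 90+22 = 112 > 110
Round 2 — N7 snaps.
  N7 sheds 112 kN to N22, N26, N27: 37 each (1 lost).
    N22: 112+37 = 149 > 130
    N26: 72+37 = 109 ≤ 120
    N27: 70+37 = 107 ≤ 160
Round 3 — N22 snaps.
  N22 sheds 149 kN to N1, N12, N26, N27, N3, N4: 24 each (5 lost).
    N1: 82+24 = 106 ≤ 150
    N12: 20+24 = 44 ≤ 110
    N26: 109+24 = 133 > 120
    N27: 107+24 = 131 ≤ 160
    N3: 112+24 = 136 > 120
    N4: 70+24 = 94 ≤ 100
Round 4 — N26, N3 snap.
  N26 sheds 133 kN to N12, N18, N4: 44 each (1 lost).
    N12: 44+44 = 88 ≤ 110
    N18: 110+44 = 154 ≤ 160
    N4: 94+44 = 138 > 100
  N3 sheds 136 kN to N1, N27, N4: 45 each (1 lost).
    N1: 106+45 = 151 > 150
    N27: 131+45 = 176 > 160
    N4: 138+45 = 183 > 100
Round 5 — N1, N27, N4 snap.
  N1 sheds 151 kN to N12: 151 each.
    N12: 88+151 = 239 > 110
  N27 sheds 176 kN to N12: 176 each.
    N12: 239+176 = 415 > 110
  N4 sheds 183 kN: no online neighbours, lost.
Round 6 — N12 snaps.
  N12 sheds 415 kN: no online neighbours, lost.
No further breaks.

N18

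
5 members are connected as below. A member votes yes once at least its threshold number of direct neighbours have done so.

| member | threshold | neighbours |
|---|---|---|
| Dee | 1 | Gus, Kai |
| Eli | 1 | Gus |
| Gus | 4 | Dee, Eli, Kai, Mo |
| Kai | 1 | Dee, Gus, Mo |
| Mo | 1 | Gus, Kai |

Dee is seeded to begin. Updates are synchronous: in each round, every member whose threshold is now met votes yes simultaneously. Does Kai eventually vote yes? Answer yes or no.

Round 1 — Dee votes yes (initial).
Round 2 — checking thresholds:
  Gus: 1 of 4 neighbours < 4, not yet.
  Kai: 1 of 3 neighbours ≥ 1, votes yes.
Round 3 — checking thresholds:
  Gus: 2 of 4 neighbours < 4, not yet.
  Mo: 1 of 2 neighbours ≥ 1, votes yes.
Round 4 — no new yes votes; cascade stops.

yes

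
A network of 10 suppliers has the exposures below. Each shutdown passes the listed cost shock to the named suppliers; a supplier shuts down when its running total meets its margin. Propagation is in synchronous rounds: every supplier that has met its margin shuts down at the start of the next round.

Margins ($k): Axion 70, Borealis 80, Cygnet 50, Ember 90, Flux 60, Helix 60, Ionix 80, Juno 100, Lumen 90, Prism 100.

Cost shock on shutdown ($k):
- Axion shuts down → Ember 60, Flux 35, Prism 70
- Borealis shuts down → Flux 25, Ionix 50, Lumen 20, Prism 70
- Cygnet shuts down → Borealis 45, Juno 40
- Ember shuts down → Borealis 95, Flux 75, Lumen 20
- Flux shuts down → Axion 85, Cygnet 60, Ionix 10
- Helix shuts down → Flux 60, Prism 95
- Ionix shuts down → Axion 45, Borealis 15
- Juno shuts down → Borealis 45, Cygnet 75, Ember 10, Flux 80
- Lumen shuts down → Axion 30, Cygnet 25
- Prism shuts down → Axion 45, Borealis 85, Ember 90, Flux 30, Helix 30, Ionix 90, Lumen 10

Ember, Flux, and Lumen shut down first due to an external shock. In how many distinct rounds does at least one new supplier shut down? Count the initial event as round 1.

Round 1 — Ember, Flux, Lumen shut down (initial).
  Axion: +85+30 → 115 ≥ 70
  Borealis: +95 → 95 ≥ 80
  Cygnet: +60+25 → 85 ≥ 50
  Ionix: +10 → 10 < 80
Round 2 — Axion, Borealis, Cygnet shut down.
  Ionix: +50 → 60 < 80
  Juno: +40 → 40 < 100
  Prism: +70+70 → 140 ≥ 100
Round 3 — Prism shuts down.
  Helix: +30 → 30 < 60
  Ionix: +90 → 150 ≥ 80
Round 4 — Ionix shuts down.
No further shutdowns.

4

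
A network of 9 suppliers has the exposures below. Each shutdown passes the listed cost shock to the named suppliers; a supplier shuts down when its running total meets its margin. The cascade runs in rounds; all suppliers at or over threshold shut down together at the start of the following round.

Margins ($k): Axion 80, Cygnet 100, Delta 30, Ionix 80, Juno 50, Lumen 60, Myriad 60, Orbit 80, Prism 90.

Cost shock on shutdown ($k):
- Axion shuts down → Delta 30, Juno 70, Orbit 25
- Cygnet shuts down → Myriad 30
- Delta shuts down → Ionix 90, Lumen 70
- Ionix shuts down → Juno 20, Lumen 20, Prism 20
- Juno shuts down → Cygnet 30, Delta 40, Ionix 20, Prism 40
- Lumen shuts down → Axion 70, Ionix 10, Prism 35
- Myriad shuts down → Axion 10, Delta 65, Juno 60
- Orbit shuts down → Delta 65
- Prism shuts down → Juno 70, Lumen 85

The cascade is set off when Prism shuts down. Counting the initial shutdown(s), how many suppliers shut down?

Round 1 — Prism shuts down (initial).
  Juno: +70 → 70 ≥ 50
  Lumen: +85 → 85 ≥ 60
Round 2 — Juno, Lumen shut down.
  Axion: +70 → 70 < 80
  Cygnet: +30 → 30 < 100
  Delta: +40 → 40 ≥ 30
  Ionix: +20+10 → 30 < 80
Round 3 — Delta shuts down.
  Ionix: +90 → 120 ≥ 80
Round 4 — Ionix shuts down.
No further shutdowns.

5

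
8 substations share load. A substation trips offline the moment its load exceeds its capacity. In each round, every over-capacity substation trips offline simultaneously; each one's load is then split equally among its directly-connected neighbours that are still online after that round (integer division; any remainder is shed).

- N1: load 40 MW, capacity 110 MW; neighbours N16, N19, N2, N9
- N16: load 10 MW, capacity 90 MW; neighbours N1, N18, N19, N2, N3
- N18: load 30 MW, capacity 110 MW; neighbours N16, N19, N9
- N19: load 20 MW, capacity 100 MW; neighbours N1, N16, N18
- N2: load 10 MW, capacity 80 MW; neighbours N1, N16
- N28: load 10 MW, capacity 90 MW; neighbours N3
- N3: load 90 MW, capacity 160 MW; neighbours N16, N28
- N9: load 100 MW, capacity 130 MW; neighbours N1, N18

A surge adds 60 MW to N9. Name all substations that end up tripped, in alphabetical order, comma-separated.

Round 1 — N9 at 160 > 130. N9 trips offline.
  N9 sheds 160 MW to N1, N18: 80 each.
    N1: 40+80 = 120 > 110
    N18: 30+80 = 110 ≤ 110
Round 2 — N1 trips offline.
  N1 sheds 120 MW to N16, N19, N2: 40 each.
    N16: 10+40 = 50 ≤ 90
    N19: 20+40 = 60 ≤ 100
    N2: 10+40 = 50 ≤ 80
No further trips.

N1, N9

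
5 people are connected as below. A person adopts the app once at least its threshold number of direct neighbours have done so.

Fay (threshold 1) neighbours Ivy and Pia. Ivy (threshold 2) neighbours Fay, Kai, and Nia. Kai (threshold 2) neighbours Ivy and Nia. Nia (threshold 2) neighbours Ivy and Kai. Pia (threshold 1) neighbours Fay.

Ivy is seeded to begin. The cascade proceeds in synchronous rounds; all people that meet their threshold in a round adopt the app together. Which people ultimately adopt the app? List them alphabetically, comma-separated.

Round 1 — Ivy adopts the app (initial).
Round 2 — checking thresholds:
  Fay: 1 of 2 neighbours ≥ 1, adopts the app.
  Kai: 1 of 2 neighbours < 2, holds.
  Nia: 1 of 2 neighbours < 2, holds.
Round 3 — checking thresholds:
  Kai: 1 of 2 neighbours < 2, holds.
  Nia: 1 of 2 neighbours < 2, holds.
  Pia: 1 of 1 neighbours ≥ 1, adopts the app.
Round 4 — no new adoptions; cascade stops.

Fay, Ivy, Pia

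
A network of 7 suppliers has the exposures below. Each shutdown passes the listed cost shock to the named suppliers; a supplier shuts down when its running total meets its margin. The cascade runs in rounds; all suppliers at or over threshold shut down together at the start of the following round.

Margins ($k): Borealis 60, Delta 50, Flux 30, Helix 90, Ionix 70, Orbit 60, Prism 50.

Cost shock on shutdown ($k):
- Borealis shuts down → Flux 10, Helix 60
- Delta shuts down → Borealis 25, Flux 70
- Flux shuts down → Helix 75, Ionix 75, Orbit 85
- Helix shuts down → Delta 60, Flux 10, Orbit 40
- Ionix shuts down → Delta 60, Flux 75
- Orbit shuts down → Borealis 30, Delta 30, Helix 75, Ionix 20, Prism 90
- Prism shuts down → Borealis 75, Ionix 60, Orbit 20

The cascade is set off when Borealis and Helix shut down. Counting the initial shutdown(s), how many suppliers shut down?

7

Round 1 — Borealis, Helix shut down (initial).
  Delta: +60 → 60 ≥ 50
  Flux: +10+10 → 20 < 30
  Orbit: +40 → 40 < 60
Round 2 — Delta shuts down.
  Flux: +70 → 90 ≥ 30
Round 3 — Flux shuts down.
  Ionix: +75 → 75 ≥ 70
  Orbit: +85 → 125 ≥ 60
Round 4 — Ionix, Orbit shut down.
  Prism: +90 → 90 ≥ 50
Round 5 — Prism shuts down.
No further shutdowns.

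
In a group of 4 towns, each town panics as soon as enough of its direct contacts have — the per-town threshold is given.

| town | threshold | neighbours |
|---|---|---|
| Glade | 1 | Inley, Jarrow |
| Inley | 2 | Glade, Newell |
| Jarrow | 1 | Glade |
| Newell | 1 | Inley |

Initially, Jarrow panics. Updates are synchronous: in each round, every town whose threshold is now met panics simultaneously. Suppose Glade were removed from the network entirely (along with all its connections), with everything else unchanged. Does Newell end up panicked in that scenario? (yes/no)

With Glade removed:
Round 1 — Jarrow panics (initial).
Round 2 — no new panics; cascade stops.

no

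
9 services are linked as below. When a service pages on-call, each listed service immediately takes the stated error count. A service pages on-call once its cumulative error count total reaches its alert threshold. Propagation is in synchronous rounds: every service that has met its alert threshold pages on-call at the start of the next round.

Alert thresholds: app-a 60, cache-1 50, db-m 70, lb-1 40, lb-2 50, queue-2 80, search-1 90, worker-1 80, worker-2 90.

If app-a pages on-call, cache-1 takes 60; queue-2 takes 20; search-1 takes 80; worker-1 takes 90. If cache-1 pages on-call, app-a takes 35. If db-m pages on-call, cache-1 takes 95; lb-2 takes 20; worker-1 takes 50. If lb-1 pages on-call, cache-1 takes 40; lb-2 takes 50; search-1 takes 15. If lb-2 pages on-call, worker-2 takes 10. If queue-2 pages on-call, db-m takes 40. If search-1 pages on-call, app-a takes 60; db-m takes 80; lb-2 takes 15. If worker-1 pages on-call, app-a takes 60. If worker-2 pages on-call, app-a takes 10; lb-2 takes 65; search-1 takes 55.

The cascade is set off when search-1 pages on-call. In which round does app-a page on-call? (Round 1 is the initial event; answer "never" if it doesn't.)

2

Round 1 — search-1 pages on-call (initial).
  app-a: +60 → 60 ≥ 60
  db-m: +80 → 80 ≥ 70
  lb-2: +15 → 15 < 50
Round 2 — app-a, db-m page on-call.
  cache-1: +60+95 → 155 ≥ 50
  lb-2: +20 → 35 < 50
  queue-2: +20 → 20 < 80
  worker-1: +90+50 → 140 ≥ 80
Round 3 — cache-1, worker-1 page on-call.
No further pages.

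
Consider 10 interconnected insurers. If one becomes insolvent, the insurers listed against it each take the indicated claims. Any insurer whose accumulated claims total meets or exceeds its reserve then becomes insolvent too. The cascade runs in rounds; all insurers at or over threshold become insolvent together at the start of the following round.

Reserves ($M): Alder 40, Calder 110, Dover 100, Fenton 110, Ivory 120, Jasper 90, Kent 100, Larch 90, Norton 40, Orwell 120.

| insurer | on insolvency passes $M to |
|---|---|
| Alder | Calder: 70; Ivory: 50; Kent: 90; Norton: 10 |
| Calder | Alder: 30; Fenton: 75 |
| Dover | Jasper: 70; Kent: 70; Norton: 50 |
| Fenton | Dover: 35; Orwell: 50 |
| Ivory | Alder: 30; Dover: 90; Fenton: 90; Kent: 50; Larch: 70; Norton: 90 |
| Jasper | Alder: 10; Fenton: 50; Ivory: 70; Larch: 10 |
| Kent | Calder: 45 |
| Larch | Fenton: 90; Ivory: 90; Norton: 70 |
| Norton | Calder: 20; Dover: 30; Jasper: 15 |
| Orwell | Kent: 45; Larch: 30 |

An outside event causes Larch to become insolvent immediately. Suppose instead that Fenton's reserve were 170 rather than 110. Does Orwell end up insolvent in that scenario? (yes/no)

With Fenton's reserve at 170:
Round 1 — Larch becomes insolvent (initial).
  Fenton: +90 → 90 < 170
  Ivory: +90 → 90 < 120
  Norton: +70 → 70 ≥ 40
Round 2 — Norton becomes insolvent.
  Calder: +20 → 20 < 110
  Dover: +30 → 30 < 100
  Jasper: +15 → 15 < 90
No further insolvencies.

no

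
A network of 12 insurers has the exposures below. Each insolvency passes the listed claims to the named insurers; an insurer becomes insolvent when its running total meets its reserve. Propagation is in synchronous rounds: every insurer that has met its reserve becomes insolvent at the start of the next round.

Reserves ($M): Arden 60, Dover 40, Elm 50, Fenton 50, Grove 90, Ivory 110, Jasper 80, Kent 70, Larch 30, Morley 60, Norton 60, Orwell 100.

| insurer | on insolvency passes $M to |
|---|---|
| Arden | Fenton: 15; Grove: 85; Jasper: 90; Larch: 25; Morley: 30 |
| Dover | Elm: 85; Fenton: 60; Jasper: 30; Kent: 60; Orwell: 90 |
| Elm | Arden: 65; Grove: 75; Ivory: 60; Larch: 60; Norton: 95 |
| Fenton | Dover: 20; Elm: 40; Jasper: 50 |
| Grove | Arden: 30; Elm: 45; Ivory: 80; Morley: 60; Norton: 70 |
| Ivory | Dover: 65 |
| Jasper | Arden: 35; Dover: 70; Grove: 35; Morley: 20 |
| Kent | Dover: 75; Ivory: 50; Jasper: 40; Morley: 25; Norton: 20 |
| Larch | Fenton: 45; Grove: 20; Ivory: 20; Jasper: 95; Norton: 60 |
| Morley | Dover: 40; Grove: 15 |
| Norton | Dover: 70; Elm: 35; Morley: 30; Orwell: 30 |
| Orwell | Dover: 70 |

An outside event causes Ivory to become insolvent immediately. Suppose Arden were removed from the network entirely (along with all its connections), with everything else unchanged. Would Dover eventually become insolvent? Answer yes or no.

yes

With Arden removed:
Round 1 — Ivory becomes insolvent (initial).
  Dover: +65 → 65 ≥ 40
Round 2 — Dover becomes insolvent.
  Elm: +85 → 85 ≥ 50
  Fenton: +60 → 60 ≥ 50
  Jasper: +30 → 30 < 80
  Kent: +60 → 60 < 70
  Orwell: +90 → 90 < 100
Round 3 — Elm, Fenton become insolvent.
  Grove: +75 → 75 < 90
  Jasper: +50 → 80 ≥ 80
  Larch: +60 → 60 ≥ 30
  Norton: +95 → 95 ≥ 60
Round 4 — Jasper, Larch, Norton become insolvent.
  Grove: +35+20 → 130 ≥ 90
  Morley: +20+30 → 50 < 60
  Orwell: +30 → 120 ≥ 100
Round 5 — Grove, Orwell become insolvent.
  Morley: +60 → 110 ≥ 60
Round 6 — Morley becomes insolvent.
No further insolvencies.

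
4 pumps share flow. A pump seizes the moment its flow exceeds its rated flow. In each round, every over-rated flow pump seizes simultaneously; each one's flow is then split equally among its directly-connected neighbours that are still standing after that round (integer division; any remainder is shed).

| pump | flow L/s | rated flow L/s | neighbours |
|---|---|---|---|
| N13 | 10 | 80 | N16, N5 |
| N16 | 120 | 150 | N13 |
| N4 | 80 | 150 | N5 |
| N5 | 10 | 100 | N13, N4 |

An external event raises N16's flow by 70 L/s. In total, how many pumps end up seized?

4

Round 1 — N16 at 190 > 150. N16 seizes.
  N16 sheds 190 L/s to N13: 190 each.
    N13: 10+190 = 200 > 80
Round 2 — N13 seizes.
  N13 sheds 200 L/s to N5: 200 each.
    N5: 10+200 = 210 > 100
Round 3 — N5 seizes.
  N5 sheds 210 L/s to N4: 210 each.
    N4: 80+210 = 290 > 150
Round 4 — N4 seizes.
  N4 sheds 290 L/s: no online neighbours, lost.
No further seizures.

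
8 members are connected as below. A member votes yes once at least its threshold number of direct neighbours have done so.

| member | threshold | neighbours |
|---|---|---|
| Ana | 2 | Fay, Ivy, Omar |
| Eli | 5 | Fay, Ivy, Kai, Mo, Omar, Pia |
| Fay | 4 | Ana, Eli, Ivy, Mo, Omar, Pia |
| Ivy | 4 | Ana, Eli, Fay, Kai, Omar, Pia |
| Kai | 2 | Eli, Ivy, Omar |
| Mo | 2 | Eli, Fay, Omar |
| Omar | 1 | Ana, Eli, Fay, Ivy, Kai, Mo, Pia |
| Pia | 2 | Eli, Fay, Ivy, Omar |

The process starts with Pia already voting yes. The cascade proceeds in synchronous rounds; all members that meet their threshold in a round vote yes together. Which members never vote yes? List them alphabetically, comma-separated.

Ana, Eli, Fay, Ivy, Kai, Mo

Round 1 — Pia votes yes (initial).
Round 2 — checking thresholds:
  Eli: 1 of 6 neighbours < 5, not yet.
  Fay: 1 of 6 neighbours < 4, not yet.
  Ivy: 1 of 6 neighbours < 4, not yet.
  Omar: 1 of 7 neighbours ≥ 1, votes yes.
Round 3 — no new yes votes; cascade stops.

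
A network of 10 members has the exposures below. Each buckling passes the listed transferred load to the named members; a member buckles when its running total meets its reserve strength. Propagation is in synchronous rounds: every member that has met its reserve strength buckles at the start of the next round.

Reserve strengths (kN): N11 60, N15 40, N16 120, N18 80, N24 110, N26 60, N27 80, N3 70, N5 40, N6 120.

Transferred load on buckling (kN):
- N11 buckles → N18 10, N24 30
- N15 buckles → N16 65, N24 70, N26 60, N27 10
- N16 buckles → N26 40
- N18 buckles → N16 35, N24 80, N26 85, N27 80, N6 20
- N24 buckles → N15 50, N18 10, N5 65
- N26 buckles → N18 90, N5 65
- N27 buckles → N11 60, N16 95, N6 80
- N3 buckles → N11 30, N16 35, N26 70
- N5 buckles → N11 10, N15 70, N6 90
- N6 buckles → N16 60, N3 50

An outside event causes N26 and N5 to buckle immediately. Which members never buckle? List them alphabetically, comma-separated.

N3

Round 1 — N26, N5 buckle (initial).
  N11: +10 → 10 < 60
  N15: +70 → 70 ≥ 40
  N18: +90 → 90 ≥ 80
  N6: +90 → 90 < 120
Round 2 — N15, N18 buckle.
  N16: +65+35 → 100 < 120
  N24: +70+80 → 150 ≥ 110
  N27: +10+80 → 90 ≥ 80
  N6: +20 → 110 < 120
Round 3 — N24, N27 buckle.
  N11: +60 → 70 ≥ 60
  N16: +95 → 195 ≥ 120
  N6: +80 → 190 ≥ 120
Round 4 — N11, N16, N6 buckle.
  N3: +50 → 50 < 70
No further bucklings.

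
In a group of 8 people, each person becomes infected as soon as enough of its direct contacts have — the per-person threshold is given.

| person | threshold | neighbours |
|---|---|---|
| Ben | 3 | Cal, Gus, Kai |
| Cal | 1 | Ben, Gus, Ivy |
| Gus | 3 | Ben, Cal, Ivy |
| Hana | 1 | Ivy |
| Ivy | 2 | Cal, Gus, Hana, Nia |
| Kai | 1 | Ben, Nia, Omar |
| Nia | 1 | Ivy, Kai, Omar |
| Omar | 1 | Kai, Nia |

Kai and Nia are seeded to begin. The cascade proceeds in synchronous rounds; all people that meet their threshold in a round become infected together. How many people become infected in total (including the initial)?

3

Round 1 — Kai, Nia become infected (initial).
Round 2 — checking thresholds:
  Ben: 1 of 3 neighbours < 3, not yet.
  Ivy: 1 of 4 neighbours < 2, not yet.
  Omar: 2 of 2 neighbours ≥ 1, becomes infected.
Round 3 — no new infections; cascade stops.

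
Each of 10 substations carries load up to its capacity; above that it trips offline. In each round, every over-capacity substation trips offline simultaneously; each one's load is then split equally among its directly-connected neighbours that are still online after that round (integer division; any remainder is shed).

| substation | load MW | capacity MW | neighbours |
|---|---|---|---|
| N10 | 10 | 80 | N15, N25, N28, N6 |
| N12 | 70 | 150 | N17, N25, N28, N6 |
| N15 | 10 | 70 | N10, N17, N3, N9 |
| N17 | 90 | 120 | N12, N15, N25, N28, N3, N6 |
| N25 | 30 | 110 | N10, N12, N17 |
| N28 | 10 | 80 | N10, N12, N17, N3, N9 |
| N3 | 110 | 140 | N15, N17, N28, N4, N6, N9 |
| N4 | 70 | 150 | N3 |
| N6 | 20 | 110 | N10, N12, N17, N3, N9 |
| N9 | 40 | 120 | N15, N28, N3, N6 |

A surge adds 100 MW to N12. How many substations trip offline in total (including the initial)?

2

Round 1 — N12 at 170 > 150. N12 trips offline.
  N12 sheds 170 MW to N17, N25, N28, N6: 42 each (2 lost).
    N17: 90+42 = 132 > 120
    N25: 30+42 = 72 ≤ 110
    N28: 10+42 = 52 ≤ 80
    N6: 20+42 = 62 ≤ 110
Round 2 — N17 trips offline.
  N17 sheds 132 MW to N15, N25, N28, N3, N6: 26 each (2 lost).
    N15: 10+26 = 36 ≤ 70
    N25: 72+26 = 98 ≤ 110
    N28: 52+26 = 78 ≤ 80
    N3: 110+26 = 136 ≤ 140
    N6: 62+26 = 88 ≤ 110
No further trips.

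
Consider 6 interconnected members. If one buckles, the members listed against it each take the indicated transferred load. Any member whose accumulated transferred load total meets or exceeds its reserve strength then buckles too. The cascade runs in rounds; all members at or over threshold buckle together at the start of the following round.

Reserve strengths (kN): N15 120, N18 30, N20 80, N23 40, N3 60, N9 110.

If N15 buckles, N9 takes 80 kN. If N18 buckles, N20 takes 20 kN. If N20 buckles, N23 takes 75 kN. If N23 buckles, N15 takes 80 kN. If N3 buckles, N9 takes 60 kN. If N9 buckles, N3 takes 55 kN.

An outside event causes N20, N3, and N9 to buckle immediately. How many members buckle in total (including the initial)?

4

Round 1 — N20, N3, N9 buckle (initial).
  N23: +75 → 75 ≥ 40
Round 2 — N23 buckles.
  N15: +80 → 80 < 120
No further bucklings.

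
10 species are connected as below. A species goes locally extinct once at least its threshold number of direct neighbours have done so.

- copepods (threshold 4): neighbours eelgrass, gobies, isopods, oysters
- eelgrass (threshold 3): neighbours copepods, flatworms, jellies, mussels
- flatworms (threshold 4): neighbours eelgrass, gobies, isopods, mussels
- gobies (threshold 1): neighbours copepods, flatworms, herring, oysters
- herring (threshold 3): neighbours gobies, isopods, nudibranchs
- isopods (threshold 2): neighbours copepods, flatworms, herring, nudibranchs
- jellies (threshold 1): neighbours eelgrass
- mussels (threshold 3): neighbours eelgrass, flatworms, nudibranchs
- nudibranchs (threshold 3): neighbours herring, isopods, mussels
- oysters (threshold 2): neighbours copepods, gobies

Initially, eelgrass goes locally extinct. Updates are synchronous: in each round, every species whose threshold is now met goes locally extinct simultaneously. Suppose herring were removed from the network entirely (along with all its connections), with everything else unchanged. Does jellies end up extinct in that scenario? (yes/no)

yes

With herring removed:
Round 1 — eelgrass goes locally extinct (initial).
Round 2 — checking thresholds:
  copepods: 1 of 4 neighbours < 4, below threshold.
  flatworms: 1 of 4 neighbours < 4, below threshold.
  jellies: 1 of 1 neighbours ≥ 1, goes locally extinct.
  mussels: 1 of 3 neighbours < 3, below threshold.
Round 3 — no new extinctions; cascade stops.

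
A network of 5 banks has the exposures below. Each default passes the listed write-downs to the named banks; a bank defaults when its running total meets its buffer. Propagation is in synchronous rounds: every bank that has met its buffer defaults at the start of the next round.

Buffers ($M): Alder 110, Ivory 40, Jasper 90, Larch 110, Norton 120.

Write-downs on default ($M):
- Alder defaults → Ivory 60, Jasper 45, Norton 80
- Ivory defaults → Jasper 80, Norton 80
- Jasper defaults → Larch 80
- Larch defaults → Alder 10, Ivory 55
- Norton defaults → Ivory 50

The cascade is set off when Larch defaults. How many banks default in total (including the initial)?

2

Round 1 — Larch defaults (initial).
  Alder: +10 → 10 < 110
  Ivory: +55 → 55 ≥ 40
Round 2 — Ivory defaults.
  Jasper: +80 → 80 < 90
  Norton: +80 → 80 < 120
No further defaults.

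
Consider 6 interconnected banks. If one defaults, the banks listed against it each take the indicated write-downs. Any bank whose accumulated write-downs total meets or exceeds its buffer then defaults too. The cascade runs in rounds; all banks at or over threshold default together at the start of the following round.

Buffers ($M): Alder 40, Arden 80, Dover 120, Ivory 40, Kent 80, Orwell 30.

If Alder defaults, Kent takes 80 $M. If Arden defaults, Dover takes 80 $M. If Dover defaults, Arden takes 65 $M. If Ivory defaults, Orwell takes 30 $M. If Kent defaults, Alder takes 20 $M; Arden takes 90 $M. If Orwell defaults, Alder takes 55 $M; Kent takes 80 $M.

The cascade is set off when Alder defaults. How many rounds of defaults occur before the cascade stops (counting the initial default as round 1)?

3

Round 1 — Alder defaults (initial).
  Kent: +80 → 80 ≥ 80
Round 2 — Kent defaults.
  Arden: +90 → 90 ≥ 80
Round 3 — Arden defaults.
  Dover: +80 → 80 < 120
No further defaults.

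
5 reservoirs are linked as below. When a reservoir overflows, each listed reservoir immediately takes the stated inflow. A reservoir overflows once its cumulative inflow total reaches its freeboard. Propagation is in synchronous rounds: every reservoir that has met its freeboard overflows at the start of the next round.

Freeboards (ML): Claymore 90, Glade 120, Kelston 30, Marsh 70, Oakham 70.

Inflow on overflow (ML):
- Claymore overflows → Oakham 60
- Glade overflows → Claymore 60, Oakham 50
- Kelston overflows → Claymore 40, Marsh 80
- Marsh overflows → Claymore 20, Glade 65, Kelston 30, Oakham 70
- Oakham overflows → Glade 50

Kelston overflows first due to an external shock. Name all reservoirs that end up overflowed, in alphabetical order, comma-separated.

Kelston, Marsh, Oakham

Round 1 — Kelston overflows (initial).
  Claymore: +40 → 40 < 90
  Marsh: +80 → 80 ≥ 70
Round 2 — Marsh overflows.
  Claymore: +20 → 60 < 90
  Glade: +65 → 65 < 120
  Oakham: +70 → 70 ≥ 70
Round 3 — Oakham overflows.
  Glade: +50 → 115 < 120
No further overflows.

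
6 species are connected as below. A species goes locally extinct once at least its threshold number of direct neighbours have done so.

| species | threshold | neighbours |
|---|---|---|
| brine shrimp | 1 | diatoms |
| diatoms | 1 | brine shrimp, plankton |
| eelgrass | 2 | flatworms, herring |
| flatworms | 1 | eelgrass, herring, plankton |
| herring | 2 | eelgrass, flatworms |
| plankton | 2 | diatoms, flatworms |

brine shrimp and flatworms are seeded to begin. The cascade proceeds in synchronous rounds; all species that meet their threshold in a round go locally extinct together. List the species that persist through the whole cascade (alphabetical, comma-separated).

eelgrass, herring

Round 1 — brine shrimp, flatworms go locally extinct (initial).
Round 2 — checking thresholds:
  diatoms: 1 of 2 neighbours ≥ 1, goes locally extinct.
  eelgrass: 1 of 2 neighbours < 2, holds.
  herring: 1 of 2 neighbours < 2, holds.
  plankton: 1 of 2 neighbours < 2, holds.
Round 3 — checking thresholds:
  eelgrass: 1 of 2 neighbours < 2, holds.
  herring: 1 of 2 neighbours < 2, holds.
  plankton: 2 of 2 neighbours ≥ 2, goes locally extinct.
Round 4 — no new extinctions; cascade stops.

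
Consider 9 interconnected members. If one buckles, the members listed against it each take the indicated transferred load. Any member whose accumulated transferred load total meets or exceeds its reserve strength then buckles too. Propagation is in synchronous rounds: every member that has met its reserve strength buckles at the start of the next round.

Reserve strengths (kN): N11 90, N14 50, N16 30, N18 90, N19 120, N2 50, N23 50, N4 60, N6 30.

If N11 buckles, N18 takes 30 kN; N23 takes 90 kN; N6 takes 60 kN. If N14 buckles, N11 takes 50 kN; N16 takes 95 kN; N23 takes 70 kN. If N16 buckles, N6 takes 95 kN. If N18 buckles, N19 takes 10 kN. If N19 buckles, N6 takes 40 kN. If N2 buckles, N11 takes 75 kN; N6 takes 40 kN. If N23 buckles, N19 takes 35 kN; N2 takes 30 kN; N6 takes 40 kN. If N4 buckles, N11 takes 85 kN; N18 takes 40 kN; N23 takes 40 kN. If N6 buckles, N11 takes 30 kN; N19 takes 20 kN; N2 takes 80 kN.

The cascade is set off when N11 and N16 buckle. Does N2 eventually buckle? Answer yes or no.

Round 1 — N11, N16 buckle (initial).
  N18: +30 → 30 < 90
  N23: +90 → 90 ≥ 50
  N6: +60+95 → 155 ≥ 30
Round 2 — N23, N6 buckle.
  N19: +35+20 → 55 < 120
  N2: +30+80 → 110 ≥ 50
Round 3 — N2 buckles.
No further bucklings.

yes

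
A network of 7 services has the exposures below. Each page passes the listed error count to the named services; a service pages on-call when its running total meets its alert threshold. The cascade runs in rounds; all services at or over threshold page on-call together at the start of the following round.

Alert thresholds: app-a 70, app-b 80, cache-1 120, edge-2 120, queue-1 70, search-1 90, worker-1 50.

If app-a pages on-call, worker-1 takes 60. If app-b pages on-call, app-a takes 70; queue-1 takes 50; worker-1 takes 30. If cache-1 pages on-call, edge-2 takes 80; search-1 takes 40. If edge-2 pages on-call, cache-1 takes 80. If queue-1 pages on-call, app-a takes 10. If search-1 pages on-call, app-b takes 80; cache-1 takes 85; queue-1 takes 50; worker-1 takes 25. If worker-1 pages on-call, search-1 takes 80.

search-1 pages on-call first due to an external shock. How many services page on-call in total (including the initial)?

Round 1 — search-1 pages on-call (initial).
  app-b: +80 → 80 ≥ 80
  cache-1: +85 → 85 < 120
  queue-1: +50 → 50 < 70
  worker-1: +25 → 25 < 50
Round 2 — app-b pages on-call.
  app-a: +70 → 70 ≥ 70
  queue-1: +50 → 100 ≥ 70
  worker-1: +30 → 55 ≥ 50
Round 3 — app-a, queue-1, worker-1 page on-call.
No further pages.

5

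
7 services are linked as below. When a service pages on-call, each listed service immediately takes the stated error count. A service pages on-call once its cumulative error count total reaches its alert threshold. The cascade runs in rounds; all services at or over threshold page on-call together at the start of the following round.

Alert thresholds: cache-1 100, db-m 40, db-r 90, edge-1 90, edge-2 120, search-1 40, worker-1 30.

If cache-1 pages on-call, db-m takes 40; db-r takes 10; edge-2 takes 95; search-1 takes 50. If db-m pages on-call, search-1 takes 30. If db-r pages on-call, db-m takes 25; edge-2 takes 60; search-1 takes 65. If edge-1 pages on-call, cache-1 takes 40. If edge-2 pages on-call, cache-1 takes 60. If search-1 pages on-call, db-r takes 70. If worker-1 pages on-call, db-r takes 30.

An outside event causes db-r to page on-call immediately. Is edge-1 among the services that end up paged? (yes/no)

Round 1 — db-r pages on-call (initial).
  db-m: +25 → 25 < 40
  edge-2: +60 → 60 < 120
  search-1: +65 → 65 ≥ 40
Round 2 — search-1 pages on-call.
No further pages.

no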